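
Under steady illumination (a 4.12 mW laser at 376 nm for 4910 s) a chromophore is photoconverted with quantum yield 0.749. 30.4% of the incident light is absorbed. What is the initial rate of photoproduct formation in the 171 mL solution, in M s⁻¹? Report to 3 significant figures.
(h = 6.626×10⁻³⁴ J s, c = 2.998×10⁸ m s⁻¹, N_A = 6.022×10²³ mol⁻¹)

Photon energy at 376 nm: hc/λ = (6.626×10⁻³⁴)(2.998×10⁸)/(376×10⁻⁹) = 5.283×10⁻¹⁹ J.
Energy delivered: (4.12 mW)(4910 s) = 20.23 J.
Photons incident: 20.23 / 5.283×10⁻¹⁹ = 3.829×10¹⁹, i.e. 3.829×10¹⁹/6.022×10²³ = 6.358×10⁻⁵ mol.
Photons absorbed: 0.304 × 6.358×10⁻⁵ = 1.933×10⁻⁵ mol.
Product formed: 0.749 × 1.933×10⁻⁵ = 1.448×10⁻⁵ mol.
Rate: 1.448×10⁻⁵ mol / (4910 s × 0.171 L) = 1.72×10⁻⁸ M s⁻¹.

1.72×10⁻⁸ M s⁻¹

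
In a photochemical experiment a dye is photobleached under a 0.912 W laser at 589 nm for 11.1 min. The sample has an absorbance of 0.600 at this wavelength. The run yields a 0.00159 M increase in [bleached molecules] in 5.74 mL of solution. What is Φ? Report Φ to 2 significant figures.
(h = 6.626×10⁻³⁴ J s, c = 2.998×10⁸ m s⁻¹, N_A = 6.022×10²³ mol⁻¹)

Φ = 0.0041

Product: (0.00159 M)(0.00574 L) = 9.127×10⁻⁶ mol.
Photon energy at 589 nm: hc/λ = (6.626×10⁻³⁴)(2.998×10⁸)/(589×10⁻⁹) = 3.373×10⁻¹⁹ J.
Energy delivered: (0.912 W)(666 s) = 607.4 J.
Photons incident: 607.4 / 3.373×10⁻¹⁹ = 1.801×10²¹, i.e. 1.801×10²¹/6.022×10²³ = 0.002991 mol.
Fraction absorbed: 1 − 10^(−0.600) = 0.7488.
Photons absorbed: 0.7488 × 0.002991 = 0.002240 mol.
Φ = 9.127×10⁻⁶ mol / 0.002240 mol photons = 0.0041.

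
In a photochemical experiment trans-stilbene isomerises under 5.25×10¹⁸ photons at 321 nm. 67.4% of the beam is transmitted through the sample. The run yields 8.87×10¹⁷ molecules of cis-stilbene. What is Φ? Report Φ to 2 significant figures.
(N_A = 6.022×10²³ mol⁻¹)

Φ = 0.52

Product: 8.87×10¹⁷ / 6.022×10²³ = 1.473×10⁻⁶ mol.
Moles of photons: 5.25×10¹⁸ / 6.022×10²³ = 8.718×10⁻⁶ mol.
Fraction absorbed: 1 − 67.4/100 = 0.3260.
Photons absorbed: 0.3260 × 8.718×10⁻⁶ = 2.842×10⁻⁶ mol.
Φ = 1.473×10⁻⁶ mol / 2.842×10⁻⁶ mol photons = 0.52.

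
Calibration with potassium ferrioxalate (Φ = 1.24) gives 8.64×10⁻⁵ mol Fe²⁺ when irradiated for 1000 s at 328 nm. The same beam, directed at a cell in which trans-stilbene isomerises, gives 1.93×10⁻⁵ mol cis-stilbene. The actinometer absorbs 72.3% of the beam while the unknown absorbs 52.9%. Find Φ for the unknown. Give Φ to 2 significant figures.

Photons absorbed by the actinometer: 8.64×10⁻⁵ / 1.24 = 6.968×10⁻⁵ mol.
Incident flux: 6.968×10⁻⁵ / 0.723 = 9.638×10⁻⁵ einstein.
Absorbed by unknown: 0.529 × 9.638×10⁻⁵ = 5.099×10⁻⁵ mol.
Φ(unknown) = 1.93×10⁻⁵ / 5.099×10⁻⁵ = 0.38.

Φ = 0.38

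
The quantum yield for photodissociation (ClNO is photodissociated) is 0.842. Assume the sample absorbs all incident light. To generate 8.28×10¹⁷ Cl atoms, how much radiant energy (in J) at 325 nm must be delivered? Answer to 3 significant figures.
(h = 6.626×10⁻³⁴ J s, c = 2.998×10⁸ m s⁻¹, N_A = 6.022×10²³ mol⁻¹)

Product: 8.28×10¹⁷ / 6.022×10²³ = 1.375×10⁻⁶ mol.
Photons that must be absorbed: 1.375×10⁻⁶ / 0.842 = 1.633×10⁻⁶ mol.
Photon energy: hc/λ = 6.112×10⁻¹⁹ J; per mole, 3.681×10⁵ J mol⁻¹.
Energy required: 1.633×10⁻⁶ × 3.681×10⁵ = 0.601 J.

0.601 J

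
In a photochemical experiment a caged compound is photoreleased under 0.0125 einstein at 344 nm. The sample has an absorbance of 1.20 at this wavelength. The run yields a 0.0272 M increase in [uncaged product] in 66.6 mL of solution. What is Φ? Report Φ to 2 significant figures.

Product: (0.0272 M)(0.0666 L) = 0.001812 mol.
Fraction absorbed: 1 − 10^(−1.20) = 0.9369.
Photons absorbed: 0.9369 × 0.0125 = 0.01171 mol.
Φ = 0.001812 mol / 0.01171 mol photons = 0.15.

Φ = 0.15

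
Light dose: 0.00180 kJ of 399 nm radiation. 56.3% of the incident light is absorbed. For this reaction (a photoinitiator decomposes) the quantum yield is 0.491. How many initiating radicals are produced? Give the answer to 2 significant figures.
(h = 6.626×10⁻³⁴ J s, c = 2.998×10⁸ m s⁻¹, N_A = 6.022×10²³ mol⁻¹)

1.0×10¹⁸ initiating radicals

Photon energy at 399 nm: hc/λ = (6.626×10⁻³⁴)(2.998×10⁸)/(399×10⁻⁹) = 4.979×10⁻¹⁹ J.
Incident energy: 0.00180 kJ = 1.80 J.
Photons incident: 1.80 / 4.979×10⁻¹⁹ = 3.615×10¹⁸, i.e. 3.615×10¹⁸/6.022×10²³ = 6.003×10⁻⁶ mol.
Photons absorbed: 0.563 × 6.003×10⁻⁶ = 3.380×10⁻⁶ mol.
Product: Φ × n_abs = 0.491 × 3.380×10⁻⁶ = 1.660×10⁻⁶ mol.
As a count: 1.660×10⁻⁶ × 6.022×10²³ = 1.0×10¹⁸.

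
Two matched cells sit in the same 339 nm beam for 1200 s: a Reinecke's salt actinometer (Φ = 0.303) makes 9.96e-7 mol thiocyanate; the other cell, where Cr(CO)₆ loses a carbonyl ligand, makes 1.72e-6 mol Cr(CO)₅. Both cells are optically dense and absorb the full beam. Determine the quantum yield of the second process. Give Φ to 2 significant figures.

Φ = 0.52

Photons absorbed by the actinometer: 9.96e-7 / 0.303 = 3.287e-6 mol.
Φ(unknown) = 1.72e-6 / 3.287e-6 = 0.52.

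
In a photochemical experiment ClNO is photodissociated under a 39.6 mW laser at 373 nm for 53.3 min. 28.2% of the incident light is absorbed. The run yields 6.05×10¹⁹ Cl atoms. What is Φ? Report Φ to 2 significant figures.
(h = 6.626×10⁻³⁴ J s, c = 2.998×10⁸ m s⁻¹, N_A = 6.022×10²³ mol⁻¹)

Product: 6.05×10¹⁹ / 6.022×10²³ = 1.005×10⁻⁴ mol.
Photon energy at 373 nm: hc/λ = (6.626×10⁻³⁴)(2.998×10⁸)/(373×10⁻⁹) = 5.326×10⁻¹⁹ J.
Energy delivered: (39.6 mW)(3198 s) = 126.6 J.
Photons incident: 126.6 / 5.326×10⁻¹⁹ = 2.377×10²⁰, i.e. 2.377×10²⁰/6.022×10²³ = 3.947×10⁻⁴ mol.
Photons absorbed: 0.282 × 3.947×10⁻⁴ = 1.113×10⁻⁴ mol.
Φ = 1.005×10⁻⁴ mol / 1.113×10⁻⁴ mol photons = 0.90.

Φ = 0.90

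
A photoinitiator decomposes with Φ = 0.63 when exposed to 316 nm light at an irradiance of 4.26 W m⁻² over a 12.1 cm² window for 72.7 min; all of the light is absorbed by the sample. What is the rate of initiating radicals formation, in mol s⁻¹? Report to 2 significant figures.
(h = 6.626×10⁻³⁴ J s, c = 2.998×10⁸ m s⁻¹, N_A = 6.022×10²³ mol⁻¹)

8.6×10⁻⁹ mol s⁻¹

Photon energy at 316 nm: hc/λ = (6.626×10⁻³⁴)(2.998×10⁸)/(316×10⁻⁹) = 6.286×10⁻¹⁹ J.
Energy delivered: (4.26 W m⁻²)(12.1×10⁻⁴ m²)(4362 s) = 22.48 J.
Photons incident: 22.48 / 6.286×10⁻¹⁹ = 3.576×10¹⁹, i.e. 3.576×10¹⁹/6.022×10²³ = 5.938×10⁻⁵ mol.
Product formed: 0.63 × 5.938×10⁻⁵ = 3.741×10⁻⁵ mol.
Rate: 3.741×10⁻⁵ / 4362 s = 8.6×10⁻⁹ mol s⁻¹.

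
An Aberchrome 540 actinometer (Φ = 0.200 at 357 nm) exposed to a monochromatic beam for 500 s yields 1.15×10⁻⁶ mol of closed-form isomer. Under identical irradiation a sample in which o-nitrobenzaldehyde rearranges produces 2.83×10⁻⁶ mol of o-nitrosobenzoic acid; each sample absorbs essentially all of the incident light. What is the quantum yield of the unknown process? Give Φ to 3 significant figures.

Φ = 0.492

Photons absorbed by the actinometer: 1.15×10⁻⁶ / 0.200 = 5.750×10⁻⁶ mol.
Φ(unknown) = 2.83×10⁻⁶ / 5.750×10⁻⁶ = 0.492.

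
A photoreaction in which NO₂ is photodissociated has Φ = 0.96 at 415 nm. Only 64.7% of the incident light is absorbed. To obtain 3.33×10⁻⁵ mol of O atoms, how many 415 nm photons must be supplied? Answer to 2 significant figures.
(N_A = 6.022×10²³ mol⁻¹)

3.2×10¹⁹ photons

Photons that must be absorbed: 3.33×10⁻⁵ / 0.96 = 3.469×10⁻⁵ mol.
Incident photons needed: 3.469×10⁻⁵ / 0.647 = 5.362×10⁻⁵ mol.
Photon count: 5.362×10⁻⁵ × 6.022×10²³ = 3.2×10¹⁹.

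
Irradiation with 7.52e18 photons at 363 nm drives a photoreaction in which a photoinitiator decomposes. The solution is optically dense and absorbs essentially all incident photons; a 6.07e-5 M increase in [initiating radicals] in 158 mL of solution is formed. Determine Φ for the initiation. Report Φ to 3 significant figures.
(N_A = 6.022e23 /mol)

Product: (6.07e-5 M)(0.158 L) = 9.591e-6 mol.
Moles of photons: 7.52e18 / 6.022e23 = 1.249e-5 mol.
Φ = 9.591e-6 mol / 1.249e-5 mol photons = 0.768.

Φ = 0.768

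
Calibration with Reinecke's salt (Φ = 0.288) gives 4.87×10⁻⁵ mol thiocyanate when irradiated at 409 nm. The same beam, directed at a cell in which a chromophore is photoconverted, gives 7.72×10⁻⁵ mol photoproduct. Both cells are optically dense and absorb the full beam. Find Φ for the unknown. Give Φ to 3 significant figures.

Photons absorbed by the actinometer: 4.87×10⁻⁵ / 0.288 = 1.691×10⁻⁴ mol.
Φ(unknown) = 7.72×10⁻⁵ / 1.691×10⁻⁴ = 0.457.

Φ = 0.457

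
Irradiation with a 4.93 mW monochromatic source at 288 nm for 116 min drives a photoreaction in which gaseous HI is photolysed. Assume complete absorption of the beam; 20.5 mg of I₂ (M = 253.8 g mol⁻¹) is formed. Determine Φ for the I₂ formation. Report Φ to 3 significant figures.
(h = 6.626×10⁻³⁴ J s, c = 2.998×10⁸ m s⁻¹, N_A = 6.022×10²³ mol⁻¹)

Φ = 0.978

Product: 20.5 mg / 253.8 g mol⁻¹ = 8.077×10⁻⁵ mol.
Photon energy at 288 nm: hc/λ = (6.626×10⁻³⁴)(2.998×10⁸)/(288×10⁻⁹) = 6.897×10⁻¹⁹ J.
Energy delivered: (4.93 mW)(6960 s) = 34.31 J.
Photons incident: 34.31 / 6.897×10⁻¹⁹ = 4.975×10¹⁹, i.e. 4.975×10¹⁹/6.022×10²³ = 8.261×10⁻⁵ mol.
Φ = 8.077×10⁻⁵ mol / 8.261×10⁻⁵ mol photons = 0.978.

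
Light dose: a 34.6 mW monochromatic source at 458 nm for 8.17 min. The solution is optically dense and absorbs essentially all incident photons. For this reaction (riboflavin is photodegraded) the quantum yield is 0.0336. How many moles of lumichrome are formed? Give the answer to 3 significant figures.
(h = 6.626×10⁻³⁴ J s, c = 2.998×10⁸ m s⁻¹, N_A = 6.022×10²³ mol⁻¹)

2.18×10⁻⁶ mol

Photon energy at 458 nm: hc/λ = (6.626×10⁻³⁴)(2.998×10⁸)/(458×10⁻⁹) = 4.337×10⁻¹⁹ J.
Energy delivered: (34.6 mW)(490.2 s) = 16.96 J.
Photons incident: 16.96 / 4.337×10⁻¹⁹ = 3.911×10¹⁹, i.e. 3.911×10¹⁹/6.022×10²³ = 6.495×10⁻⁵ mol.
Product: Φ × n_abs = 0.0336 × 6.495×10⁻⁵ = 2.182×10⁻⁶ mol.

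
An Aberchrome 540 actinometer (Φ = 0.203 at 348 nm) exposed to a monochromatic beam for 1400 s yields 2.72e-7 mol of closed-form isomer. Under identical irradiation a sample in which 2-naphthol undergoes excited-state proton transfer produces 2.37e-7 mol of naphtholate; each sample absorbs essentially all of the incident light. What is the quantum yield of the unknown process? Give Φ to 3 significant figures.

Photons absorbed by the actinometer: 2.72e-7 / 0.203 = 1.340e-6 mol.
Φ(unknown) = 2.37e-7 / 1.340e-6 = 0.177.

Φ = 0.177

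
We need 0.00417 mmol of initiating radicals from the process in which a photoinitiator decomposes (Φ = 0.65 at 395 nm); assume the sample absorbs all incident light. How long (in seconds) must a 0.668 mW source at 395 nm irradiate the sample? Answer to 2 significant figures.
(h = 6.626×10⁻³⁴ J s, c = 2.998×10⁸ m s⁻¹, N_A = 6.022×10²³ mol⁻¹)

t ≈ 2900 s

Product: 0.00417 mmol = 4.17×10⁻⁶ mol.
Photons that must be absorbed: 4.17×10⁻⁶ / 0.65 = 6.415×10⁻⁶ mol.
Photon energy: hc/λ = 5.029×10⁻¹⁹ J; per mole, 3.028×10⁵ J mol⁻¹.
Energy required: 6.415×10⁻⁶ × 3.028×10⁵ = 1.942 J.
Time: 1.942 J / 0.000668 W = 2900 s.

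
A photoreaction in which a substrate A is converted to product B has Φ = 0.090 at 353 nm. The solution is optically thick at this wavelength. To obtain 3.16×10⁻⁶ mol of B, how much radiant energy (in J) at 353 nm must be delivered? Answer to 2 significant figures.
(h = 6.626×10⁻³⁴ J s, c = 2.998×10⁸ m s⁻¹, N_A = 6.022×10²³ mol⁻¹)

12 J

Photons that must be absorbed: 3.16×10⁻⁶ / 0.090 = 3.511×10⁻⁵ mol.
Photon energy: hc/λ = 5.627×10⁻¹⁹ J; per mole, 3.389×10⁵ J mol⁻¹.
Energy required: 3.511×10⁻⁵ × 3.389×10⁵ = 12 J.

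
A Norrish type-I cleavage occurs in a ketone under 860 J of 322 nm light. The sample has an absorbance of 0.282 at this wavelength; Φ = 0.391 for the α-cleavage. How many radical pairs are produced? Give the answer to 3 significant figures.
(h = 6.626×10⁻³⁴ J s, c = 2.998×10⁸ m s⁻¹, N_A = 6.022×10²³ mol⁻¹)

Photon energy at 322 nm: hc/λ = (6.626×10⁻³⁴)(2.998×10⁸)/(322×10⁻⁹) = 6.169×10⁻¹⁹ J.
Photons incident: 860 / 6.169×10⁻¹⁹ = 1.394×10²¹, i.e. 1.394×10²¹/6.022×10²³ = 0.002315 mol.
Fraction absorbed: 1 − 10^(−0.282) = 0.4776.
Photons absorbed: 0.4776 × 0.002315 = 0.001106 mol.
Product: Φ × n_abs = 0.391 × 0.001106 = 4.324×10⁻⁴ mol.
As a count: 4.324×10⁻⁴ × 6.022×10²³ = 2.60×10²⁰.

2.60×10²⁰ radical pairs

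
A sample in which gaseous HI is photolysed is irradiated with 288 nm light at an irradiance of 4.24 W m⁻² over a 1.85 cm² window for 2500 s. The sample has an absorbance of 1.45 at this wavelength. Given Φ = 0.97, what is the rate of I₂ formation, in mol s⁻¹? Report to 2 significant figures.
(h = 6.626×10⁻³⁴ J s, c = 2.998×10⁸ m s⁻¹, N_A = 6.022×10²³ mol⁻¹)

Photon energy at 288 nm: hc/λ = (6.626×10⁻³⁴)(2.998×10⁸)/(288×10⁻⁹) = 6.897×10⁻¹⁹ J.
Energy delivered: (4.24 W m⁻²)(1.85×10⁻⁴ m²)(2500 s) = 1.961 J.
Photons incident: 1.961 / 6.897×10⁻¹⁹ = 2.843×10¹⁸, i.e. 2.843×10¹⁸/6.022×10²³ = 4.721×10⁻⁶ mol.
Fraction absorbed: 1 − 10^(−1.45) = 0.9645.
Photons absorbed: 0.9645 × 4.721×10⁻⁶ = 4.553×10⁻⁶ mol.
Product formed: 0.97 × 4.553×10⁻⁶ = 4.416×10⁻⁶ mol.
Rate: 4.416×10⁻⁶ / 2500 s = 1.8×10⁻⁹ mol s⁻¹.

1.8×10⁻⁹ mol s⁻¹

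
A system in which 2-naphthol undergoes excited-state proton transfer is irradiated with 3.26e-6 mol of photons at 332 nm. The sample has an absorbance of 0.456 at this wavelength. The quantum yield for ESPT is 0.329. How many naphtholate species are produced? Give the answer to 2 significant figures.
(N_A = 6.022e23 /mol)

Fraction absorbed: 1 − 10^(−0.456) = 0.6501.
Photons absorbed: 0.6501 × 3.26e-6 = 2.119e-6 mol.
Product: Φ × n_abs = 0.329 × 2.119e-6 = 6.972e-7 mol.
As a count: 6.972e-7 × 6.022e23 = 4.2e17.

4.2e17 species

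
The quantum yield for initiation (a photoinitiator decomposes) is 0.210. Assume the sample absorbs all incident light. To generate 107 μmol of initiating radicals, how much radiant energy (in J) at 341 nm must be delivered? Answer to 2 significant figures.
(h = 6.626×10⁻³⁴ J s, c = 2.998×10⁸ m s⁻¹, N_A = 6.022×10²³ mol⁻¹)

Product: 107 μmol = 1.07×10⁻⁴ mol.
Photons that must be absorbed: 1.07×10⁻⁴ / 0.210 = 5.095×10⁻⁴ mol.
Photon energy: hc/λ = 5.825×10⁻¹⁹ J; per mole, 3.508×10⁵ J mol⁻¹.
Energy required: 5.095×10⁻⁴ × 3.508×10⁵ = 180 J.

180 J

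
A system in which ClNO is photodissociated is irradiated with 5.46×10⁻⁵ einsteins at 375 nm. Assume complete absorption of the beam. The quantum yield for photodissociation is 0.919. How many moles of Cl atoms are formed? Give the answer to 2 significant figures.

5.0×10⁻⁵ mol

Product: Φ × n_abs = 0.919 × 5.46×10⁻⁵ = 5.018×10⁻⁵ mol.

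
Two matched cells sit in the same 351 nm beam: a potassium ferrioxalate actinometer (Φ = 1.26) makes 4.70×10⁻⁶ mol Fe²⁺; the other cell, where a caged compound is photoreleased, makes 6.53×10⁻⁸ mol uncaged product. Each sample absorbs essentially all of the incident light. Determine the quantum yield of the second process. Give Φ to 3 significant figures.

Φ = 0.0175

Photons absorbed by the actinometer: 4.70×10⁻⁶ / 1.26 = 3.730×10⁻⁶ mol.
Φ(unknown) = 6.53×10⁻⁸ / 3.730×10⁻⁶ = 0.0175.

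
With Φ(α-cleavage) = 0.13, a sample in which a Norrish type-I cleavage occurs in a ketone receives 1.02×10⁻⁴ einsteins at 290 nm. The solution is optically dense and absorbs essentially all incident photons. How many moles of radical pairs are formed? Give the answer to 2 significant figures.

1.3×10⁻⁵ mol

Product: Φ × n_abs = 0.13 × 1.02×10⁻⁴ = 1.326×10⁻⁵ mol.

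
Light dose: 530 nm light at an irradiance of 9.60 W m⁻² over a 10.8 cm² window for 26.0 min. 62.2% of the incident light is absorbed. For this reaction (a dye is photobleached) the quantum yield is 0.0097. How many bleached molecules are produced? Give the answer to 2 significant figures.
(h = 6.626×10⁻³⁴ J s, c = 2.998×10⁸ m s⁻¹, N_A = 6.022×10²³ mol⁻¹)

2.6×10¹⁷ bleached molecules

Photon energy at 530 nm: hc/λ = (6.626×10⁻³⁴)(2.998×10⁸)/(530×10⁻⁹) = 3.748×10⁻¹⁹ J.
Energy delivered: (9.60 W m⁻²)(10.8×10⁻⁴ m²)(1560 s) = 16.17 J.
Photons incident: 16.17 / 3.748×10⁻¹⁹ = 4.314×10¹⁹, i.e. 4.314×10¹⁹/6.022×10²³ = 7.164×10⁻⁵ mol.
Photons absorbed: 0.622 × 7.164×10⁻⁵ = 4.456×10⁻⁵ mol.
Product: Φ × n_abs = 0.0097 × 4.456×10⁻⁵ = 4.322×10⁻⁷ mol.
As a count: 4.322×10⁻⁷ × 6.022×10²³ = 2.6×10¹⁷.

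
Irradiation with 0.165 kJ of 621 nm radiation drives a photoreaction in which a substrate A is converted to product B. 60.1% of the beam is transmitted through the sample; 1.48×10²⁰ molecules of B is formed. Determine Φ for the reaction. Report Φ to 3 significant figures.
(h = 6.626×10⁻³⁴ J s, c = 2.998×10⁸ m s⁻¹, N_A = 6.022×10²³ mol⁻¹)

Φ = 0.719

Product: 1.48×10²⁰ / 6.022×10²³ = 2.458×10⁻⁴ mol.
Photon energy at 621 nm: hc/λ = (6.626×10⁻³⁴)(2.998×10⁸)/(621×10⁻⁹) = 3.199×10⁻¹⁹ J.
Incident energy: 0.165 kJ = 165 J.
Photons incident: 165 / 3.199×10⁻¹⁹ = 5.158×10²⁰, i.e. 5.158×10²⁰/6.022×10²³ = 8.565×10⁻⁴ mol.
Fraction absorbed: 1 − 60.1/100 = 0.3990.
Photons absorbed: 0.3990 × 8.565×10⁻⁴ = 3.417×10⁻⁴ mol.
Φ = 2.458×10⁻⁴ mol / 3.417×10⁻⁴ mol photons = 0.719.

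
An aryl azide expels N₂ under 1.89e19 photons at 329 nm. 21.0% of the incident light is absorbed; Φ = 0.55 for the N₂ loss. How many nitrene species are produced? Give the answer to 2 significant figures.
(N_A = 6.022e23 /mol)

2.2e18 species

Moles of photons: 1.89e19 / 6.022e23 = 3.138e-5 mol.
Photons absorbed: 0.210 × 3.138e-5 = 6.590e-6 mol.
Product: Φ × n_abs = 0.55 × 6.590e-6 = 3.625e-6 mol.
As a count: 3.625e-6 × 6.022e23 = 2.2e18.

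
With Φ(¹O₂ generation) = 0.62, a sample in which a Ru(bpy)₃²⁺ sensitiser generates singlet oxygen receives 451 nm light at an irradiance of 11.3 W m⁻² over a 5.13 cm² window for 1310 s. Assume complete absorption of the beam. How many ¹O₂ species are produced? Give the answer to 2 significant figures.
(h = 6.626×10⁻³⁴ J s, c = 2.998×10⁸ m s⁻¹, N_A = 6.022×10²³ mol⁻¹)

Photon energy at 451 nm: hc/λ = (6.626×10⁻³⁴)(2.998×10⁸)/(451×10⁻⁹) = 4.405×10⁻¹⁹ J.
Energy delivered: (11.3 W m⁻²)(5.13×10⁻⁴ m²)(1310 s) = 7.594 J.
Photons incident: 7.594 / 4.405×10⁻¹⁹ = 1.724×10¹⁹, i.e. 1.724×10¹⁹/6.022×10²³ = 2.863×10⁻⁵ mol.
Product: Φ × n_abs = 0.62 × 2.863×10⁻⁵ = 1.775×10⁻⁵ mol.
As a count: 1.775×10⁻⁵ × 6.022×10²³ = 1.1×10¹⁹.

1.1×10¹⁹ species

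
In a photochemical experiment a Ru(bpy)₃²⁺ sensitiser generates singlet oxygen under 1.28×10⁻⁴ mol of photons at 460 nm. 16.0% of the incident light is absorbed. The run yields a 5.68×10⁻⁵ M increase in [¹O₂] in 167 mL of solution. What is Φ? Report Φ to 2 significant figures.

Product: (5.68×10⁻⁵ M)(0.167 L) = 9.486×10⁻⁶ mol.
Photons absorbed: 0.160 × 1.28×10⁻⁴ = 2.048×10⁻⁵ mol.
Φ = 9.486×10⁻⁶ mol / 2.048×10⁻⁵ mol photons = 0.46.

Φ = 0.46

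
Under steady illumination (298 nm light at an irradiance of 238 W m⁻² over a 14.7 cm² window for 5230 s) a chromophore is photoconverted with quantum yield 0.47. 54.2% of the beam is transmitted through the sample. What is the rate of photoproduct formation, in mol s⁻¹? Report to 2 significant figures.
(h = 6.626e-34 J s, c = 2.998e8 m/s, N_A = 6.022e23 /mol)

1.9e-7 mol s⁻¹

Photon energy at 298 nm: hc/λ = (6.626e-34)(2.998e8)/(298e-9) = 6.666e-19 J.
Energy delivered: (238 W m⁻²)(14.7e-4 m²)(5230 s) = 1830 J.
Photons incident: 1830 / 6.666e-19 = 2.745e21, i.e. 2.745e21/6.022e23 = 0.004558 mol.
Fraction absorbed: 1 − 54.2/100 = 0.4580.
Photons absorbed: 0.4580 × 0.004558 = 0.002088 mol.
Product formed: 0.47 × 0.002088 = 9.814e-4 mol.
Rate: 9.814e-4 / 5230 s = 1.9e-7 mol s⁻¹.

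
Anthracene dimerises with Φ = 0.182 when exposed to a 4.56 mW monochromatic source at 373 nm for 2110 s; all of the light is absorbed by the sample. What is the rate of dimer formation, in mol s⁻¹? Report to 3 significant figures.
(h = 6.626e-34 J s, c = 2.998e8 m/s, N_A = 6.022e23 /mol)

2.59e-9 mol s⁻¹

Photon energy at 373 nm: hc/λ = (6.626e-34)(2.998e8)/(373e-9) = 5.326e-19 J.
Energy delivered: (4.56 mW)(2110 s) = 9.622 J.
Photons incident: 9.622 / 5.326e-19 = 1.807e19, i.e. 1.807e19/6.022e23 = 3.001e-5 mol.
Product formed: 0.182 × 3.001e-5 = 5.462e-6 mol.
Rate: 5.462e-6 / 2110 s = 2.59e-9 mol s⁻¹.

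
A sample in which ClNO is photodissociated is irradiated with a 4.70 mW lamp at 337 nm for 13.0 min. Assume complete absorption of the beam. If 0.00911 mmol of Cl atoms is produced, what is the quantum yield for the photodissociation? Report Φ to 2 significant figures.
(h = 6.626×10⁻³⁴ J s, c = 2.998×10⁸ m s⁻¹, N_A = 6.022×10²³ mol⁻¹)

Φ = 0.88

Product: 0.00911 mmol = 9.11×10⁻⁶ mol.
Photon energy at 337 nm: hc/λ = (6.626×10⁻³⁴)(2.998×10⁸)/(337×10⁻⁹) = 5.895×10⁻¹⁹ J.
Energy delivered: (4.70 mW)(780 s) = 3.666 J.
Photons incident: 3.666 / 5.895×10⁻¹⁹ = 6.219×10¹⁸, i.e. 6.219×10¹⁸/6.022×10²³ = 1.033×10⁻⁵ mol.
Φ = 9.11×10⁻⁶ mol / 1.033×10⁻⁵ mol photons = 0.88.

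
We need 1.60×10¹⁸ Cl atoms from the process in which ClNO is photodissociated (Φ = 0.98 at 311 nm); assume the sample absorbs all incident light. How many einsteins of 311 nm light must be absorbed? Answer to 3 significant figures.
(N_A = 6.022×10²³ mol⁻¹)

2.71×10⁻⁶ einstein

Product: 1.60×10¹⁸ / 6.022×10²³ = 2.657×10⁻⁶ mol.
Photons that must be absorbed: 2.657×10⁻⁶ / 0.98 = 2.711×10⁻⁶ mol.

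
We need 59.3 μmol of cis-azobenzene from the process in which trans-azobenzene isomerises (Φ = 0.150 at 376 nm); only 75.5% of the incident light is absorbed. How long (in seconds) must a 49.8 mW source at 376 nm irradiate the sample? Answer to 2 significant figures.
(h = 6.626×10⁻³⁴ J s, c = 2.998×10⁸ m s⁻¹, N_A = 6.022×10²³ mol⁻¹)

Product: 59.3 μmol = 5.93×10⁻⁵ mol.
Photons that must be absorbed: 5.93×10⁻⁵ / 0.150 = 3.953×10⁻⁴ mol.
Incident photons needed: 3.953×10⁻⁴ / 0.755 = 5.236×10⁻⁴ mol.
Photon energy: hc/λ = 5.283×10⁻¹⁹ J; per mole, 3.181×10⁵ J mol⁻¹.
Energy required: 5.236×10⁻⁴ × 3.181×10⁵ = 166.6 J.
Time: 166.6 J / 0.0498 W = 3300 s.

t ≈ 3300 s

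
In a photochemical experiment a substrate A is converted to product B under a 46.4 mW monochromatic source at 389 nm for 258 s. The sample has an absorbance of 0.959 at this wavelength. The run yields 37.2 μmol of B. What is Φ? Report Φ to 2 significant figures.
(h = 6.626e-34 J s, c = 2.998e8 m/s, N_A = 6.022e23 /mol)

Product: 37.2 μmol = 3.72e-5 mol.
Photon energy at 389 nm: hc/λ = (6.626e-34)(2.998e8)/(389e-9) = 5.107e-19 J.
Energy delivered: (46.4 mW)(258 s) = 11.97 J.
Photons incident: 11.97 / 5.107e-19 = 2.344e19, i.e. 2.344e19/6.022e23 = 3.892e-5 mol.
Fraction absorbed: 1 − 10^(−0.959) = 0.8901.
Photons absorbed: 0.8901 × 3.892e-5 = 3.464e-5 mol.
Φ = 3.72e-5 mol / 3.464e-5 mol photons = 1.1.

Φ = 1.1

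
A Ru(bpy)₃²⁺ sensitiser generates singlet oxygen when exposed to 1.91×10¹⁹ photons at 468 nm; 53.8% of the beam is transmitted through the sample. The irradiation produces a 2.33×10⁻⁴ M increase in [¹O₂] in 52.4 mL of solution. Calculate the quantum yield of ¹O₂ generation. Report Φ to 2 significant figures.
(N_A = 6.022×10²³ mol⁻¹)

Φ = 0.83

Product: (2.33×10⁻⁴ M)(0.0524 L) = 1.221×10⁻⁵ mol.
Moles of photons: 1.91×10¹⁹ / 6.022×10²³ = 3.172×10⁻⁵ mol.
Fraction absorbed: 1 − 53.8/100 = 0.4620.
Photons absorbed: 0.4620 × 3.172×10⁻⁵ = 1.465×10⁻⁵ mol.
Φ = 1.221×10⁻⁵ mol / 1.465×10⁻⁵ mol photons = 0.83.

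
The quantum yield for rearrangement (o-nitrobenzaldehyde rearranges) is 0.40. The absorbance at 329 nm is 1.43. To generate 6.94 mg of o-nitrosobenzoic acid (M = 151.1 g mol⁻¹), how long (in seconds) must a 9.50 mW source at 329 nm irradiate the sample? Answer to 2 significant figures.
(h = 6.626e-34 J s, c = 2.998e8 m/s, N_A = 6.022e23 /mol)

Product: 6.94 mg / 151.1 g mol⁻¹ = 4.593e-5 mol.
Photons that must be absorbed: 4.593e-5 / 0.40 = 1.148e-4 mol.
Fraction absorbed: 1 − 10^(−1.43) = 0.9628.
Incident photons needed: 1.148e-4 / 0.9628 = 1.192e-4 mol.
Photon energy: hc/λ = 6.038e-19 J; per mole, 3.636e5 J mol⁻¹.
Energy required: 1.192e-4 × 3.636e5 = 43.34 J.
Time: 43.34 J / 0.0095 W = 4600 s.

t ≈ 4600 s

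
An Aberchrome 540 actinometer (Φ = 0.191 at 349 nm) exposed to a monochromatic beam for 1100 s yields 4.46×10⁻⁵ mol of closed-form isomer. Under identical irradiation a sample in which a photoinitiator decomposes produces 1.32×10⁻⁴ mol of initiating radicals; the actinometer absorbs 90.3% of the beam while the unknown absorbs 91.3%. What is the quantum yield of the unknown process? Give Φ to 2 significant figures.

Φ = 0.56

Photons absorbed by the actinometer: 4.46×10⁻⁵ / 0.191 = 2.335×10⁻⁴ mol.
Incident flux: 2.335×10⁻⁴ / 0.903 = 2.586×10⁻⁴ einstein.
Absorbed by unknown: 0.913 × 2.586×10⁻⁴ = 2.361×10⁻⁴ mol.
Φ(unknown) = 1.32×10⁻⁴ / 2.361×10⁻⁴ = 0.56.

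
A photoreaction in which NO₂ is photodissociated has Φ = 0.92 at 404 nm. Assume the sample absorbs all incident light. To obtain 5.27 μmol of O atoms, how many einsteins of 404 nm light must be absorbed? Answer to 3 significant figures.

Product: 5.27 μmol = 5.27e-6 mol.
Photons that must be absorbed: 5.27e-6 / 0.92 = 5.728e-6 mol.

5.73e-6 einstein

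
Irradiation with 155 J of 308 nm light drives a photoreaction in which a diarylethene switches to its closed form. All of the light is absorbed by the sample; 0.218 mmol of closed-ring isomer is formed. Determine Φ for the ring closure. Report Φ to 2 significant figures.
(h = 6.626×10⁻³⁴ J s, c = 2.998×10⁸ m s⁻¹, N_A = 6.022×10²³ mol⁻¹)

Φ = 0.55

Product: 0.218 mmol = 2.18×10⁻⁴ mol.
Photon energy at 308 nm: hc/λ = (6.626×10⁻³⁴)(2.998×10⁸)/(308×10⁻⁹) = 6.450×10⁻¹⁹ J.
Photons incident: 155 / 6.450×10⁻¹⁹ = 2.403×10²⁰, i.e. 2.403×10²⁰/6.022×10²³ = 3.990×10⁻⁴ mol.
Φ = 2.18×10⁻⁴ mol / 3.990×10⁻⁴ mol photons = 0.55.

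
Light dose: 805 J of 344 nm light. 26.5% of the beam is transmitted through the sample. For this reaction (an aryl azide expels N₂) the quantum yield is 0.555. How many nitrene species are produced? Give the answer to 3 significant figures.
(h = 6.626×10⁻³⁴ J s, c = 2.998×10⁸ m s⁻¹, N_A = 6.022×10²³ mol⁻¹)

Photon energy at 344 nm: hc/λ = (6.626×10⁻³⁴)(2.998×10⁸)/(344×10⁻⁹) = 5.775×10⁻¹⁹ J.
Photons incident: 805 / 5.775×10⁻¹⁹ = 1.394×10²¹, i.e. 1.394×10²¹/6.022×10²³ = 0.002315 mol.
Fraction absorbed: 1 − 26.5/100 = 0.7350.
Photons absorbed: 0.7350 × 0.002315 = 0.001702 mol.
Product: Φ × n_abs = 0.555 × 0.001702 = 9.446×10⁻⁴ mol.
As a count: 9.446×10⁻⁴ × 6.022×10²³ = 5.69×10²⁰.

5.69×10²⁰ species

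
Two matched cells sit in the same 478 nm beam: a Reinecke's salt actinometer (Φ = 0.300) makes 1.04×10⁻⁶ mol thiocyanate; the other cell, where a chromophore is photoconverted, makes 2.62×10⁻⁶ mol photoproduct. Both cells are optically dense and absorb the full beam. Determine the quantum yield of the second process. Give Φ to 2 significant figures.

Φ = 0.76

Photons absorbed by the actinometer: 1.04×10⁻⁶ / 0.300 = 3.467×10⁻⁶ mol.
Φ(unknown) = 2.62×10⁻⁶ / 3.467×10⁻⁶ = 0.76.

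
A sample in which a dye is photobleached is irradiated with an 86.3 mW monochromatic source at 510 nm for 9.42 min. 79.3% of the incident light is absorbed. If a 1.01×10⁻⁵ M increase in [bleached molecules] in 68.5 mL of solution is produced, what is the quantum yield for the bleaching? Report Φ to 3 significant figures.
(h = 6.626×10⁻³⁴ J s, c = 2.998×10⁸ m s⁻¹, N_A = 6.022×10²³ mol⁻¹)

Φ = 0.00420

Product: (1.01×10⁻⁵ M)(0.0685 L) = 6.919×10⁻⁷ mol.
Photon energy at 510 nm: hc/λ = (6.626×10⁻³⁴)(2.998×10⁸)/(510×10⁻⁹) = 3.895×10⁻¹⁹ J.
Energy delivered: (86.3 mW)(565.2 s) = 48.78 J.
Photons incident: 48.78 / 3.895×10⁻¹⁹ = 1.252×10²⁰, i.e. 1.252×10²⁰/6.022×10²³ = 2.079×10⁻⁴ mol.
Photons absorbed: 0.793 × 2.079×10⁻⁴ = 1.649×10⁻⁴ mol.
Φ = 6.919×10⁻⁷ mol / 1.649×10⁻⁴ mol photons = 0.00420.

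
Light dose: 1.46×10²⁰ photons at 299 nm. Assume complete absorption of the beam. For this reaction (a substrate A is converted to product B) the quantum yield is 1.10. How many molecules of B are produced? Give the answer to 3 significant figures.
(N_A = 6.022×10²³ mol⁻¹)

1.61×10²⁰ molecules

Moles of photons: 1.46×10²⁰ / 6.022×10²³ = 2.424×10⁻⁴ mol.
Product: Φ × n_abs = 1.10 × 2.424×10⁻⁴ = 2.666×10⁻⁴ mol.
As a count: 2.666×10⁻⁴ × 6.022×10²³ = 1.61×10²⁰.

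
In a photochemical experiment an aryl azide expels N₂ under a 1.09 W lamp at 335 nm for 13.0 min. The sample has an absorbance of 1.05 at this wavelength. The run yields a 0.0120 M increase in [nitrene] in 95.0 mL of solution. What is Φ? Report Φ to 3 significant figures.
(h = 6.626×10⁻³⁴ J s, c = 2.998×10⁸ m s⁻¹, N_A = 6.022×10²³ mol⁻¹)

Φ = 0.526

Product: (0.0120 M)(0.095 L) = 0.001140 mol.
Photon energy at 335 nm: hc/λ = (6.626×10⁻³⁴)(2.998×10⁸)/(335×10⁻⁹) = 5.930×10⁻¹⁹ J.
Energy delivered: (1.09 W)(780 s) = 850.2 J.
Photons incident: 850.2 / 5.930×10⁻¹⁹ = 1.434×10²¹, i.e. 1.434×10²¹/6.022×10²³ = 0.002381 mol.
Fraction absorbed: 1 − 10^(−1.05) = 0.9109.
Photons absorbed: 0.9109 × 0.002381 = 0.002169 mol.
Φ = 0.001140 mol / 0.002169 mol photons = 0.526.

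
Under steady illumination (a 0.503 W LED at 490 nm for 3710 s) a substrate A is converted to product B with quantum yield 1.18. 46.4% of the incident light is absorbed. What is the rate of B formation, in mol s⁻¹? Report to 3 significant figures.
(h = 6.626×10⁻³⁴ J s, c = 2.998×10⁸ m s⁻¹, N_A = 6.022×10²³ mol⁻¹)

Photon energy at 490 nm: hc/λ = (6.626×10⁻³⁴)(2.998×10⁸)/(490×10⁻⁹) = 4.054×10⁻¹⁹ J.
Energy delivered: (0.503 W)(3710 s) = 1866 J.
Photons incident: 1866 / 4.054×10⁻¹⁹ = 4.603×10²¹, i.e. 4.603×10²¹/6.022×10²³ = 0.007644 mol.
Photons absorbed: 0.464 × 0.007644 = 0.003547 mol.
Product formed: 1.18 × 0.003547 = 0.004185 mol.
Rate: 0.004185 / 3710 s = 1.13×10⁻⁶ mol s⁻¹.

1.13×10⁻⁶ mol s⁻¹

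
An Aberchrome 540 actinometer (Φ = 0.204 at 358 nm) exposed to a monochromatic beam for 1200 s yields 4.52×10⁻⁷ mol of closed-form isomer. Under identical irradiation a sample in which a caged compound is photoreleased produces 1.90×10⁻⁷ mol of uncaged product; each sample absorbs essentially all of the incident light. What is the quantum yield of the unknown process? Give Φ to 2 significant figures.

Photons absorbed by the actinometer: 4.52×10⁻⁷ / 0.204 = 2.216×10⁻⁶ mol.
Φ(unknown) = 1.90×10⁻⁷ / 2.216×10⁻⁶ = 0.086.

Φ = 0.086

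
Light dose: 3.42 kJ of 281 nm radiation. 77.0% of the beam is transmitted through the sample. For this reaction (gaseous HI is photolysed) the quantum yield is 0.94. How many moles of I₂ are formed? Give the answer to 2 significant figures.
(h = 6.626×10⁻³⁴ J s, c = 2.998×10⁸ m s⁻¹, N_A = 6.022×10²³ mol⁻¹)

0.0017 mol

Photon energy at 281 nm: hc/λ = (6.626×10⁻³⁴)(2.998×10⁸)/(281×10⁻⁹) = 7.069×10⁻¹⁹ J.
Incident energy: 3.42 kJ = 3420 J.
Photons incident: 3420 / 7.069×10⁻¹⁹ = 4.838×10²¹, i.e. 4.838×10²¹/6.022×10²³ = 0.008034 mol.
Fraction absorbed: 1 − 77.0/100 = 0.2300.
Photons absorbed: 0.2300 × 0.008034 = 0.001848 mol.
Product: Φ × n_abs = 0.94 × 0.001848 = 0.001737 mol.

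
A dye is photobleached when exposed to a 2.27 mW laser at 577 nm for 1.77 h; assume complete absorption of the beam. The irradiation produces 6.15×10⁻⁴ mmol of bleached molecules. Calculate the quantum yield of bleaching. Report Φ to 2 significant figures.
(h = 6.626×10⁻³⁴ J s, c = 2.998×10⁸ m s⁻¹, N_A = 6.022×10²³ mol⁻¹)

Φ = 0.0088

Product: 6.15×10⁻⁴ mmol = 6.15×10⁻⁷ mol.
Photon energy at 577 nm: hc/λ = (6.626×10⁻³⁴)(2.998×10⁸)/(577×10⁻⁹) = 3.443×10⁻¹⁹ J.
Energy delivered: (2.27 mW)(6372 s) = 14.46 J.
Photons incident: 14.46 / 3.443×10⁻¹⁹ = 4.200×10¹⁹, i.e. 4.200×10¹⁹/6.022×10²³ = 6.974×10⁻⁵ mol.
Φ = 6.15×10⁻⁷ mol / 6.974×10⁻⁵ mol photons = 0.0088.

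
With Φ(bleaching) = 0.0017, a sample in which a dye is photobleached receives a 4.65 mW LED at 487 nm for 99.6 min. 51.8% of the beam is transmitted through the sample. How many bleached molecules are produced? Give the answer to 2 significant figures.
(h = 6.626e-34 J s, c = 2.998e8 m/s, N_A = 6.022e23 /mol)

Photon energy at 487 nm: hc/λ = (6.626e-34)(2.998e8)/(487e-9) = 4.079e-19 J.
Energy delivered: (4.65 mW)(5976 s) = 27.79 J.
Photons incident: 27.79 / 4.079e-19 = 6.813e19, i.e. 6.813e19/6.022e23 = 1.131e-4 mol.
Fraction absorbed: 1 − 51.8/100 = 0.4820.
Photons absorbed: 0.4820 × 1.131e-4 = 5.451e-5 mol.
Product: Φ × n_abs = 0.0017 × 5.451e-5 = 9.267e-8 mol.
As a count: 9.267e-8 × 6.022e23 = 5.6e16.

5.6e16 bleached molecules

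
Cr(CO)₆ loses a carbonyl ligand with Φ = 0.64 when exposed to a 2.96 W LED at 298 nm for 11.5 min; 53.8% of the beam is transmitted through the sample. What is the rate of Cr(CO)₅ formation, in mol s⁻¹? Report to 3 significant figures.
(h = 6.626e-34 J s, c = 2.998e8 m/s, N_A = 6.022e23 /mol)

2.18e-6 mol s⁻¹

Photon energy at 298 nm: hc/λ = (6.626e-34)(2.998e8)/(298e-9) = 6.666e-19 J.
Energy delivered: (2.96 W)(690 s) = 2042 J.
Photons incident: 2042 / 6.666e-19 = 3.063e21, i.e. 3.063e21/6.022e23 = 0.005086 mol.
Fraction absorbed: 1 − 53.8/100 = 0.4620.
Photons absorbed: 0.4620 × 0.005086 = 0.002350 mol.
Product formed: 0.64 × 0.002350 = 0.001504 mol.
Rate: 0.001504 / 690 s = 2.18e-6 mol s⁻¹.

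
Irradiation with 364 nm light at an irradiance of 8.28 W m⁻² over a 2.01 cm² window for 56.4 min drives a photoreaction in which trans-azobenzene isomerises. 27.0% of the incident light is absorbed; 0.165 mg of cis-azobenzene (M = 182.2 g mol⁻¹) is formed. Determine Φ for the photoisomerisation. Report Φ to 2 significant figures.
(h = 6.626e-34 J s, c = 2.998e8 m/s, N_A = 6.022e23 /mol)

Product: 0.165 mg / 182.2 g mol⁻¹ = 9.056e-7 mol.
Photon energy at 364 nm: hc/λ = (6.626e-34)(2.998e8)/(364e-9) = 5.457e-19 J.
Energy delivered: (8.28 W m⁻²)(2.01e-4 m²)(3384 s) = 5.632 J.
Photons incident: 5.632 / 5.457e-19 = 1.032e19, i.e. 1.032e19/6.022e23 = 1.714e-5 mol.
Photons absorbed: 0.270 × 1.714e-5 = 4.628e-6 mol.
Φ = 9.056e-7 mol / 4.628e-6 mol photons = 0.20.

Φ = 0.20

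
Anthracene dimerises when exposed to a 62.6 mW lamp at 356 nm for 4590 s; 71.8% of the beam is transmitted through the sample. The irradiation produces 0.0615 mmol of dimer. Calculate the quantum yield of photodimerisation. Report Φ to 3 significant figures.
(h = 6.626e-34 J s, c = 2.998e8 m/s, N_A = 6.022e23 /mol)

Φ = 0.255

Product: 0.0615 mmol = 6.15e-5 mol.
Photon energy at 356 nm: hc/λ = (6.626e-34)(2.998e8)/(356e-9) = 5.580e-19 J.
Energy delivered: (62.6 mW)(4590 s) = 287.3 J.
Photons incident: 287.3 / 5.580e-19 = 5.149e20, i.e. 5.149e20/6.022e23 = 8.550e-4 mol.
Fraction absorbed: 1 − 71.8/100 = 0.2820.
Photons absorbed: 0.2820 × 8.550e-4 = 2.411e-4 mol.
Φ = 6.15e-5 mol / 2.411e-4 mol photons = 0.255.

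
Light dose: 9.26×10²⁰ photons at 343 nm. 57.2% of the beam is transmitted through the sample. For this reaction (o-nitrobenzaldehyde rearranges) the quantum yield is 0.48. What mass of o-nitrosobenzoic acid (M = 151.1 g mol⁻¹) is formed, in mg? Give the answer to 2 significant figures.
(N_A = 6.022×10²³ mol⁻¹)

48 mg

Moles of photons: 9.26×10²⁰ / 6.022×10²³ = 0.001538 mol.
Fraction absorbed: 1 − 57.2/100 = 0.4280.
Photons absorbed: 0.4280 × 0.001538 = 6.583×10⁻⁴ mol.
Product: Φ × n_abs = 0.48 × 6.583×10⁻⁴ = 3.160×10⁻⁴ mol.
Mass: 3.160×10⁻⁴ × 151.1 = 0.04775 g = 48 mg.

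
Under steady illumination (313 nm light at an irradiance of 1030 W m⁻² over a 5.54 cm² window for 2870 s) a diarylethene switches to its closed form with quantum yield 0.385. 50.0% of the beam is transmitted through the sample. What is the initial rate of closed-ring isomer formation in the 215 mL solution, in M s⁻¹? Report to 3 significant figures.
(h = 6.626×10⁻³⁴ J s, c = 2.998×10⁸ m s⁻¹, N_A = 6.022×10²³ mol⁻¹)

Photon energy at 313 nm: hc/λ = (6.626×10⁻³⁴)(2.998×10⁸)/(313×10⁻⁹) = 6.347×10⁻¹⁹ J.
Energy delivered: (1030 W m⁻²)(5.54×10⁻⁴ m²)(2870 s) = 1638 J.
Photons incident: 1638 / 6.347×10⁻¹⁹ = 2.581×10²¹, i.e. 2.581×10²¹/6.022×10²³ = 0.004286 mol.
Fraction absorbed: 1 − 50.0/100 = 0.5000.
Photons absorbed: 0.5000 × 0.004286 = 0.002143 mol.
Product formed: 0.385 × 0.002143 = 8.251×10⁻⁴ mol.
Rate: 8.251×10⁻⁴ mol / (2870 s × 0.215 L) = 1.34×10⁻⁶ M s⁻¹.

1.34×10⁻⁶ M s⁻¹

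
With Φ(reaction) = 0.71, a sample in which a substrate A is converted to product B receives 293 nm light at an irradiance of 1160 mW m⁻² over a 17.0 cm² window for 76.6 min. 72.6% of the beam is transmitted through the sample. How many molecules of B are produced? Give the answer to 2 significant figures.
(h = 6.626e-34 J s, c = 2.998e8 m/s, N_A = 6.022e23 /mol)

2.6e18 molecules

Photon energy at 293 nm: hc/λ = (6.626e-34)(2.998e8)/(293e-9) = 6.780e-19 J.
Energy delivered: (1160 mW m⁻²)(17.0e-4 m²)(4596 s) = 9.063 J.
Photons incident: 9.063 / 6.780e-19 = 1.337e19, i.e. 1.337e19/6.022e23 = 2.220e-5 mol.
Fraction absorbed: 1 − 72.6/100 = 0.2740.
Photons absorbed: 0.2740 × 2.220e-5 = 6.083e-6 mol.
Product: Φ × n_abs = 0.71 × 6.083e-6 = 4.319e-6 mol.
As a count: 4.319e-6 × 6.022e23 = 2.6e18.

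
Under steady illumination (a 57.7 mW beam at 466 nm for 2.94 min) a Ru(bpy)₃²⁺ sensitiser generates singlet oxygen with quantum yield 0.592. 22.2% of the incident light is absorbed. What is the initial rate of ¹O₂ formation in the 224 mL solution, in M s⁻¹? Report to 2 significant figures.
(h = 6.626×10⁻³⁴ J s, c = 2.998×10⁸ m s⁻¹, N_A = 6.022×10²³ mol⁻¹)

1.3×10⁻⁷ M s⁻¹

Photon energy at 466 nm: hc/λ = (6.626×10⁻³⁴)(2.998×10⁸)/(466×10⁻⁹) = 4.263×10⁻¹⁹ J.
Energy delivered: (57.7 mW)(176.4 s) = 10.18 J.
Photons incident: 10.18 / 4.263×10⁻¹⁹ = 2.388×10¹⁹, i.e. 2.388×10¹⁹/6.022×10²³ = 3.965×10⁻⁵ mol.
Photons absorbed: 0.222 × 3.965×10⁻⁵ = 8.802×10⁻⁶ mol.
Product formed: 0.592 × 8.802×10⁻⁶ = 5.211×10⁻⁶ mol.
Rate: 5.211×10⁻⁶ mol / (176.4 s × 0.224 L) = 1.3×10⁻⁷ M s⁻¹.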